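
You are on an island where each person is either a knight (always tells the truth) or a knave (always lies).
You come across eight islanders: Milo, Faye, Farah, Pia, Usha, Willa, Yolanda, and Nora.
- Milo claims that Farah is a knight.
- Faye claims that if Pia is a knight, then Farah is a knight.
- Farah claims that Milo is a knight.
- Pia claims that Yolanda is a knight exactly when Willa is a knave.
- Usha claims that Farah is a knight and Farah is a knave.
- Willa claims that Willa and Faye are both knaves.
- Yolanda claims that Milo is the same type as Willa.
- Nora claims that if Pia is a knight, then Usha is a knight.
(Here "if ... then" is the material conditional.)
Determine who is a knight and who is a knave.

Milo is a knight, Faye is a knight, Farah is a knight, Pia is a knave, Usha is a knave, Willa is a knave, Yolanda is a knave, and Nora is a knight.

As a knight, Milo's statement "Farah is a knight" should be true; it is.
Faye is a knight, and the claim "if Pia is a knight, then Farah is a knight" is indeed true.
Farah (knight): "Milo is a knight" — true. ✓
Pia (knave): "Yolanda is a knight exactly when Willa is a knave" — False. ✓
Usha is a knave; "Farah is a knight and Farah is a knave" is False, as required.
Willa (knave): "Willa and Faye are both knaves" — False. ✓
Yolanda is a knave; "Milo is the same type as Willa" is False, as required.
Nora is a knight; "if Pia is a knight, then Usha is a knight" is true, as required.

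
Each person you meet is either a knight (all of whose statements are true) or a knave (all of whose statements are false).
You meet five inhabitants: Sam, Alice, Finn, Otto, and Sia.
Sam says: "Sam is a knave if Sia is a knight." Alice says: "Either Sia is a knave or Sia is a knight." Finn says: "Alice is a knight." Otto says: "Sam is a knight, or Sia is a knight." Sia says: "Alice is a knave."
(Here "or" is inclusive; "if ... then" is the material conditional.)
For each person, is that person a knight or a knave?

Knights: Sam, Alice, Finn, and Otto. Knaves: Sia.

Sam is a knight; "Sam is a knave if Sia is a knight" is True, as required.
Alice (knight): "either Sia is a knave or Sia is a knight" — True. ✓
Finn (knight): "Alice is a knight" — True. ✓
Otto is a knight, and the claim "Sam is a knight, or Sia is a knight" is indeed True.
Sia is a knave; "Alice is a knave" is False, as required.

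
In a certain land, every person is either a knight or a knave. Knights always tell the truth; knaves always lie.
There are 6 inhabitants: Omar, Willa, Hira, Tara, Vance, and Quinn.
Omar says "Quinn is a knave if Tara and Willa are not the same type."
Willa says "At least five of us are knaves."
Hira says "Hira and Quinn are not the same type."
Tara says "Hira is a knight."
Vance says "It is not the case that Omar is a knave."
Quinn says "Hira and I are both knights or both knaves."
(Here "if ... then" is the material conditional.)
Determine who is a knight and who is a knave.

As a knight, Omar's statement "Quinn is a knave if Tara and Willa are not the same type" should be True; it is.
Since Willa is a knave, "at least five of us are knaves" needs to be False, which holds.
Hira is a knight, and the claim "Hira and Quinn are not the same type" is indeed True.
Tara is a knight, and the claim "Hira is a knight" is indeed True.
Since Vance is a knight, "it is not the case that Omar is a knave" needs to be True, which holds.
Quinn is a knave, and the claim "Hira and I are both knights or both knaves" is indeed False.

Omar is a knight, Willa is a knave, Hira is a knight, Tara is a knight, Vance is a knight, and Quinn is a knave.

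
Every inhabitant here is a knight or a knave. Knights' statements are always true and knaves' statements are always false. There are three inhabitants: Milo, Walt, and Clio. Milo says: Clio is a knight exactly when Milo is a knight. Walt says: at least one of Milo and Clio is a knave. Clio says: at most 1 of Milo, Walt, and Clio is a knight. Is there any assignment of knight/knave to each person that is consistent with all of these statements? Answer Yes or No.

No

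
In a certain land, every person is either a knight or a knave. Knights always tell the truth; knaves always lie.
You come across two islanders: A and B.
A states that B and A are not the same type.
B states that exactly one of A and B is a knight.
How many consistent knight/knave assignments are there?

1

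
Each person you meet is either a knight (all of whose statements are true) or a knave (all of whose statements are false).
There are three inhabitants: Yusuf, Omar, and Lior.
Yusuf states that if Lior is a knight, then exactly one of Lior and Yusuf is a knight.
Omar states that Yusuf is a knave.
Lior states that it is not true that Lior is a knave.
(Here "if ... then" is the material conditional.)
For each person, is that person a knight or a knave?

As a knight, Yusuf's statement "if Lior is a knight, then exactly one of Lior and Yusuf is a knight" should be True; it is.
As a knave, Omar's statement "Yusuf is a knave" should be False; it is.
As a knave, Lior's statement "it is not true that Lior is a knave" should be False; it is.

Yusuf is a knight, Omar is a knave, and Lior is a knave.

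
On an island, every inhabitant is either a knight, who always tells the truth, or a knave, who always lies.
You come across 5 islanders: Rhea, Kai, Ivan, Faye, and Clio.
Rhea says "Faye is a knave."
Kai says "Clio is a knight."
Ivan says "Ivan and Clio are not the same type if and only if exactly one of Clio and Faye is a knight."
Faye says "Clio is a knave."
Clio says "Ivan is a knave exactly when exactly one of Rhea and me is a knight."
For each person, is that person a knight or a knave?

Rhea (knave): "Faye is a knave" — False. ✓
Kai is a knave, and the claim "Clio is a knight" is indeed False.
Ivan (knave): "Ivan and Clio are not the same type if and only if exactly one of Clio and Faye is a knight" — False. ✓
Faye (knight): "Clio is a knave" — True. ✓
As a knave, Clio's statement "Ivan is a knave exactly when exactly one of Rhea and me is a knight" should be False; it is.

Rhea is a knave, Kai is a knave, Ivan is a knave, Faye is a knight, and Clio is a knave.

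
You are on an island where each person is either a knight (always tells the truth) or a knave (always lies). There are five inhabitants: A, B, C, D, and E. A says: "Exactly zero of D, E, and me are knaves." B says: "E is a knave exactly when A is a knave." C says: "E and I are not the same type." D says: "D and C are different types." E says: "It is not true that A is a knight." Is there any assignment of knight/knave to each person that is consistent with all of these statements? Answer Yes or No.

No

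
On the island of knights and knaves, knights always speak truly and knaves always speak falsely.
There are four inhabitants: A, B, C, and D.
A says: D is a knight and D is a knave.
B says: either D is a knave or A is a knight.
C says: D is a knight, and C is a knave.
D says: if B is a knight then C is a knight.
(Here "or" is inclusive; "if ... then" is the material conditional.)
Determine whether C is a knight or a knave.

Consistent assignments: {A=knave, B=knight, C=knave, D=knave}
In every consistent assignment, C is a knave.

C is a knave.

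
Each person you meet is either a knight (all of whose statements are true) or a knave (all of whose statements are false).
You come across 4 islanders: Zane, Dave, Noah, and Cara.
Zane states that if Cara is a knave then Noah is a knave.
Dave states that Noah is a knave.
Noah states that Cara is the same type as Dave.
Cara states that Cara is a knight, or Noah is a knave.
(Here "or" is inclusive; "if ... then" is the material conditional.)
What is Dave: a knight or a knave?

Dave is a knave.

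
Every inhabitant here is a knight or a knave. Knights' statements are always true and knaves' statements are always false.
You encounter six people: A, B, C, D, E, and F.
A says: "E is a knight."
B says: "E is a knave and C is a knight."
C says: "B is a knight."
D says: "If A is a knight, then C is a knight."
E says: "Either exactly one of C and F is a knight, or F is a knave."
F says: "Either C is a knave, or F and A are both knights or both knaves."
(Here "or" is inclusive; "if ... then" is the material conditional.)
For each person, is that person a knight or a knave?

Knights: A, E, and F. Knaves: B, C, and D.

As a knight, A's statement "E is a knight" should be True; it is.
B is a knave, and the claim "E is a knave and C is a knight" is indeed False.
Since C is a knave, "B is a knight" needs to be False, which holds.
As a knave, D's statement "if A is a knight, then C is a knight" should be False; it is.
E is a knight, so "either exactly one of C and F is a knight, or F is a knave" must be True — and it is.
F is a knight; "either C is a knave, or F and A are both knights or both knaves" is True, as required.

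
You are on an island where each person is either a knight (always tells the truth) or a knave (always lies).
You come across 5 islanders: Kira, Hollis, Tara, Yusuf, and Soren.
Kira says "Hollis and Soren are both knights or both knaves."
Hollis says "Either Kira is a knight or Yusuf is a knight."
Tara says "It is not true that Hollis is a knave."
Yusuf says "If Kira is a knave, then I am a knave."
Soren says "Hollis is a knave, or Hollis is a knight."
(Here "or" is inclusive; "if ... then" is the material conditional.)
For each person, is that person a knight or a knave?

Knights: Kira, Hollis, Tara, Yusuf, and Soren. Knaves: none.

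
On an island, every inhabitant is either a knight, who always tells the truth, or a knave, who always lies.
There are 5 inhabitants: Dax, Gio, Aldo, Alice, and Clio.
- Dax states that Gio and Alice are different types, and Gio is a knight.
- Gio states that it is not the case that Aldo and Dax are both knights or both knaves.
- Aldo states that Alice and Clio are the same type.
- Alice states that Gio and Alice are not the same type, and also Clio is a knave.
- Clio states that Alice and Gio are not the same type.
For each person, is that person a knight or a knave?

Dax is a knight, Gio is a knight, Aldo is a knave, Alice is a knave, and Clio is a knight.

Dax is a knight, and the claim "Gio and Alice are different types, and Gio is a knight" is indeed true.
Gio is a knight, and the claim "it is not the case that Aldo and Dax are both knights or both knaves" is indeed true.
As a knave, Aldo's statement "Alice and Clio are the same type" should be false; it is.
Alice (knave): "Gio and Alice are not the same type, and also Clio is a knave" — false. ✓
Clio is a knight, and the claim "Alice and Gio are not the same type" is indeed true.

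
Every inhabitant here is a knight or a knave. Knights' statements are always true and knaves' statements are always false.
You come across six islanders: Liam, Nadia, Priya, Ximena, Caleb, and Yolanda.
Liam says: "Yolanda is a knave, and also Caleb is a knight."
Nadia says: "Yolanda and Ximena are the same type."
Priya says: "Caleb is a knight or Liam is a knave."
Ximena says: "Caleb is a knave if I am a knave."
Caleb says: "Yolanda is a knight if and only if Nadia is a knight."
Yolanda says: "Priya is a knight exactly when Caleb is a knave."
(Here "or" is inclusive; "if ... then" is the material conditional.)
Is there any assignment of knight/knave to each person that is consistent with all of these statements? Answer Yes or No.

Yes

One consistent assignment: Liam=knight, Nadia=knave, Priya=knight, Ximena=knight, Caleb=knight, Yolanda=knave.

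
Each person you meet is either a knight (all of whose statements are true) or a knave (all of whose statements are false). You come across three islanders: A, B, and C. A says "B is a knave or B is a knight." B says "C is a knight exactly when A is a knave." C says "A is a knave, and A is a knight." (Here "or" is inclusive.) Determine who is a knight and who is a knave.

A is a knight, and the claim "B is a knave or B is a knight" is indeed True.
B is a knight, and the claim "C is a knight exactly when A is a knave" is indeed True.
Since C is a knave, "A is a knave, and A is a knight" needs to be False, which holds.

A is a knight, B is a knight, and C is a knave.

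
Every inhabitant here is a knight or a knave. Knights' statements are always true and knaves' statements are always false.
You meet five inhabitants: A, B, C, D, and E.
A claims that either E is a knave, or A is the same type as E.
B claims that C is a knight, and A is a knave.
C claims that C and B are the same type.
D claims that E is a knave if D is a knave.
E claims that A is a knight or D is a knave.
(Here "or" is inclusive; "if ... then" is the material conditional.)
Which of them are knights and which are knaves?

A is a knave, B is a knight, C is a knight, D is a knave, and E is a knight.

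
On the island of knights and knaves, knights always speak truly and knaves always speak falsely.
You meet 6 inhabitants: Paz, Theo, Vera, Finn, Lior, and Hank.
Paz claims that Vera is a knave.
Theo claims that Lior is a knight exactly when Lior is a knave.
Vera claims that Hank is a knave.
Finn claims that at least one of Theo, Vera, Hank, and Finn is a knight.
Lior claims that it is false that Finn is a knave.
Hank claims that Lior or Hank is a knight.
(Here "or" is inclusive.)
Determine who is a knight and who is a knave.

Paz is a knight, Theo is a knave, Vera is a knave, Finn is a knight, Lior is a knight, and Hank is a knight.

As a knight, Paz's statement "Vera is a knave" should be true; it is.
Theo is a knave, and the claim "Lior is a knight exactly when Lior is a knave" is indeed false.
Vera is a knave; "Hank is a knave" is false, as required.
Since Finn is a knight, "at least one of Theo, Vera, Hank, and Finn is a knight" needs to be true, which holds.
Since Lior is a knight, "it is false that Finn is a knave" needs to be true, which holds.
As a knight, Hank's statement "Lior or Hank is a knight" should be true; it is.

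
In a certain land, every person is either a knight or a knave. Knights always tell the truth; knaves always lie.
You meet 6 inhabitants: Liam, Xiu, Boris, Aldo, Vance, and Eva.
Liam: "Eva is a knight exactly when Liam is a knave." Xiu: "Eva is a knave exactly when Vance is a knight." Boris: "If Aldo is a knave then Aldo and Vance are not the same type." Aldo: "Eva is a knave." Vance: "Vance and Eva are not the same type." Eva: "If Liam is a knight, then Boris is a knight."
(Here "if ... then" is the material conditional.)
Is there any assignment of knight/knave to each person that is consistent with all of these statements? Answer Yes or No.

No

Checking all 64 assignments, each has at least one speaker whose statement's truth value contradicts their type.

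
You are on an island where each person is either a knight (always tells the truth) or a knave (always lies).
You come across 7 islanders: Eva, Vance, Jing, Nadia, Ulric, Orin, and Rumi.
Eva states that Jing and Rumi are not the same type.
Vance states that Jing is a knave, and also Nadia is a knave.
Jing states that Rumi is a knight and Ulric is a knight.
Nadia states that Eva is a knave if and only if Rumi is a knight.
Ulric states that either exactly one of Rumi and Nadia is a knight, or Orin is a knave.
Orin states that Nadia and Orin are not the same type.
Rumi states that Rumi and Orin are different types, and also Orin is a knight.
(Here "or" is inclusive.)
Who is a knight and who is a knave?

Eva is a knave, Vance is a knight, Jing is a knave, Nadia is a knave, Ulric is a knight, Orin is a knave, and Rumi is a knave.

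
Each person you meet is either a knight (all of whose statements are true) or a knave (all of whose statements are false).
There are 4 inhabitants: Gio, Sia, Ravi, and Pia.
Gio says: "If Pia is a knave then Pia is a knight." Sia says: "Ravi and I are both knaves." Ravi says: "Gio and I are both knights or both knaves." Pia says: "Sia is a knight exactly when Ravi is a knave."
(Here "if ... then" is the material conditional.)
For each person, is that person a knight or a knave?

Gio is a knight, Sia is a knave, Ravi is a knight, and Pia is a knight.

Suppose Gio is a knave. Then Gio's statement "if Pia is a knave then Pia is a knight" would have to be false. Checking the 8 ways to assign the others, none is consistent with every speaker.
(For instance, with Sia=knave, Ravi=knight, Pia=knight, Gio's claim "if Pia is a knave then Pia is a knight" comes out true where it would need to be false.)
So Gio must be a knight, making "if Pia is a knave then Pia is a knight" true. Taking Gio=knight, Sia=knave, Ravi=knight, Pia=knight, each remaining statement checks out:
  Sia (knave): "Ravi and I are both knaves" — false. ✓
  Ravi (knight): "Gio and I are both knights or both knaves" — true. ✓
  Pia (knight): "Sia is a knight exactly when Ravi is a knave" — true. ✓
This is the unique consistent assignment.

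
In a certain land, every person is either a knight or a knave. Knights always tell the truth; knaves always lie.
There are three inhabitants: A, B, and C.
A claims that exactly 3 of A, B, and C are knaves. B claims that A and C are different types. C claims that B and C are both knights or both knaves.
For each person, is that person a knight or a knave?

Knights: B and C. Knaves: A.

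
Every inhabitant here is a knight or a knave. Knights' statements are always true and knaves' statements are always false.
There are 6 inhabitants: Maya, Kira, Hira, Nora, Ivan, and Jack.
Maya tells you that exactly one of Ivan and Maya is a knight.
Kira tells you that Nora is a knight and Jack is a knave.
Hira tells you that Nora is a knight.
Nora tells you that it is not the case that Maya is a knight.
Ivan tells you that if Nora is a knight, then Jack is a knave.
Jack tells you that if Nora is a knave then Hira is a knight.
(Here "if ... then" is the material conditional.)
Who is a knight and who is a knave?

Since Maya is a knave, "exactly one of Ivan and Maya is a knight" needs to be false, which holds.
Kira is a knave, and the claim "Nora is a knight and Jack is a knave" is indeed false.
Hira is a knight, so "Nora is a knight" must be true — and it is.
Nora is a knight, and the claim "it is not the case that Maya is a knight" is indeed true.
As a knave, Ivan's statement "if Nora is a knight, then Jack is a knave" should be false; it is.
Jack is a knight, so "if Nora is a knave then Hira is a knight" must be true — and it is.

Knights: Hira, Nora, and Jack. Knaves: Maya, Kira, and Ivan.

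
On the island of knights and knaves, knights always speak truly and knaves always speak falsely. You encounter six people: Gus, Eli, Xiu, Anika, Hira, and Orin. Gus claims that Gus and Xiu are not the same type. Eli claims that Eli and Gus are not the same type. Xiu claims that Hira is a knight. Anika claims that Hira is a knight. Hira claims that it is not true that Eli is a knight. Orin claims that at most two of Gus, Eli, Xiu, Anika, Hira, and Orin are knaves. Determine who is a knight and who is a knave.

Since Gus is a knave, "Gus and Xiu are not the same type" needs to be false, which holds.
Eli (knight): "Eli and Gus are not the same type" — True. ✓
Xiu (knave): "Hira is a knight" — false. ✓
Anika is a knave, so "Hira is a knight" must be false — and it is.
Since Hira is a knave, "it is not true that Eli is a knight" needs to be false, which holds.
Since Orin is a knave, "at most two of Gus, Eli, Xiu, Anika, Hira, and Orin are knaves" needs to be false, which holds.

Gus is a knave, Eli is a knight, Xiu is a knave, Anika is a knave, Hira is a knave, and Orin is a knave.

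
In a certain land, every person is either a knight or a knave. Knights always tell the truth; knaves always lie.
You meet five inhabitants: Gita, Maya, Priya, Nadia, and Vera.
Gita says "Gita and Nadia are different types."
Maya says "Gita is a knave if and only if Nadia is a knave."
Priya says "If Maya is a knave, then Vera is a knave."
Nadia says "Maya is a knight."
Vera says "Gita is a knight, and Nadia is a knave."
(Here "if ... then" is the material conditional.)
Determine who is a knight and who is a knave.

Gita is a knight, Maya is a knave, Priya is a knave, Nadia is a knave, and Vera is a knight.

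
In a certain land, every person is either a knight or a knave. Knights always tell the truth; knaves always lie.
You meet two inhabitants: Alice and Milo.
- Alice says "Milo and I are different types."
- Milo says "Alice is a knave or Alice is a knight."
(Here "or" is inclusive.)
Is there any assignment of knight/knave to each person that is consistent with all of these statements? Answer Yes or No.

No

Checking all 4 assignments, each has at least one speaker whose statement's truth value contradicts their type.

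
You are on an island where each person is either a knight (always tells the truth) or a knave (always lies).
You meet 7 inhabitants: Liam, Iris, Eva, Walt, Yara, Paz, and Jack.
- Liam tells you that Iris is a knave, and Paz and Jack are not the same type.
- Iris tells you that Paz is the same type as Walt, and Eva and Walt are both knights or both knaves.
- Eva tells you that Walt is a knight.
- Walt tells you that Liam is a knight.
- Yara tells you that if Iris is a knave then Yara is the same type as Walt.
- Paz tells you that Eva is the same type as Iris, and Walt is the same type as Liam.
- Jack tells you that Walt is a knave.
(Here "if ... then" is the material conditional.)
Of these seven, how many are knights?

3

The unique consistent assignment is Liam=knave, Iris=knight, Eva=knave, Walt=knave, Yara=knight, Paz=knave, Jack=knight.
That has 3 knights.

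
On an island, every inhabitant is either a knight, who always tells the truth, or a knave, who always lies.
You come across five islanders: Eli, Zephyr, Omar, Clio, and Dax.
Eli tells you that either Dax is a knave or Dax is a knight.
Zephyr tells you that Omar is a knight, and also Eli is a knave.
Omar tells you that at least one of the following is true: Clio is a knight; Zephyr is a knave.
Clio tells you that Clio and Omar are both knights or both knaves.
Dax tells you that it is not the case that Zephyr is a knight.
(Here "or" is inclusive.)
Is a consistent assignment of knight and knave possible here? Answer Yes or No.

One consistent assignment: Eli=knight, Zephyr=knave, Omar=knight, Clio=knight, Dax=knight.

Yes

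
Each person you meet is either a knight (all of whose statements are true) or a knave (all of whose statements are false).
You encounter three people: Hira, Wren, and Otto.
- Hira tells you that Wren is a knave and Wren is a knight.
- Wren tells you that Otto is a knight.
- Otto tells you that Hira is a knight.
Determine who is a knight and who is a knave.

Hira is a knave, Wren is a knave, and Otto is a knave.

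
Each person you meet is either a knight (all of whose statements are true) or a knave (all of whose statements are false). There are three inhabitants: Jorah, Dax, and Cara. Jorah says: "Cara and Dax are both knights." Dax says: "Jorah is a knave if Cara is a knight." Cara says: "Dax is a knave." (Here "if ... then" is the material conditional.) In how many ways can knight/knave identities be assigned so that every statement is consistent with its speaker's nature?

1

Consistent assignments:
  Jorah=knave, Dax=knight, Cara=knave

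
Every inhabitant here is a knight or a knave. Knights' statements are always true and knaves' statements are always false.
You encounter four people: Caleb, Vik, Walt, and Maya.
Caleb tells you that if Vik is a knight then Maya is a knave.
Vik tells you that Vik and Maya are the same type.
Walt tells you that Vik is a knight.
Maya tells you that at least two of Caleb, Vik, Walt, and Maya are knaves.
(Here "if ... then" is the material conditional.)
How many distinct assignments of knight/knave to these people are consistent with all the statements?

1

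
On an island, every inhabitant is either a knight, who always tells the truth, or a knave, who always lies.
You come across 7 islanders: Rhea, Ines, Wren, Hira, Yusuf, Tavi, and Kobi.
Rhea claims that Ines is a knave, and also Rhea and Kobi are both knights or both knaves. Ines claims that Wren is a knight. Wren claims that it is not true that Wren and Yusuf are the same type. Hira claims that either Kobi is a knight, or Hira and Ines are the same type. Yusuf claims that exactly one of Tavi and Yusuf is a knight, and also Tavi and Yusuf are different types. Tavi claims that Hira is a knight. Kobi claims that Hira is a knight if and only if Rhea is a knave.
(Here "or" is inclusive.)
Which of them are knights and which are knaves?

Rhea is a knave; "Ines is a knave, and also Rhea and Kobi are both knights or both knaves" is False, as required.
As a knight, Ines's statement "Wren is a knight" should be true; it is.
Wren is a knight, and the claim "it is not true that Wren and Yusuf are the same type" is indeed true.
Hira (knave): "either Kobi is a knight, or Hira and Ines are the same type" — False. ✓
Yusuf is a knave, and the claim "exactly one of Tavi and Yusuf is a knight, and also Tavi and Yusuf are different types" is indeed False.
Tavi is a knave, and the claim "Hira is a knight" is indeed False.
As a knave, Kobi's statement "Hira is a knight if and only if Rhea is a knave" should be False; it is.

Rhea is a knave, Ines is a knight, Wren is a knight, Hira is a knave, Yusuf is a knave, Tavi is a knave, and Kobi is a knave.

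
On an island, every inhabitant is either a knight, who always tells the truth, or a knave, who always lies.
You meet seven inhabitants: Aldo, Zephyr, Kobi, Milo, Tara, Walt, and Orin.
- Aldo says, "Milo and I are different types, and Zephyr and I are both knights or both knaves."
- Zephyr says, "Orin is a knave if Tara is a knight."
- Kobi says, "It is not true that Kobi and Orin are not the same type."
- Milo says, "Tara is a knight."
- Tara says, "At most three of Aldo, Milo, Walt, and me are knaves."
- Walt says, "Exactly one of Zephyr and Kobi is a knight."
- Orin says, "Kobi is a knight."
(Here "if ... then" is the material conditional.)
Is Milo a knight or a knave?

Milo is a knave.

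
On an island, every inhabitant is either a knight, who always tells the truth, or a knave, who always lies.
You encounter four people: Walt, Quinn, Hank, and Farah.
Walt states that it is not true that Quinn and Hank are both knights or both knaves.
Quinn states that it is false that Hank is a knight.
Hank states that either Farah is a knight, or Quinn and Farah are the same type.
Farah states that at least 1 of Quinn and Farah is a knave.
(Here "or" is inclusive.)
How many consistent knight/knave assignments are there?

1

Consistent assignments:
  Walt=knight, Quinn=knave, Hank=knight, Farah=knight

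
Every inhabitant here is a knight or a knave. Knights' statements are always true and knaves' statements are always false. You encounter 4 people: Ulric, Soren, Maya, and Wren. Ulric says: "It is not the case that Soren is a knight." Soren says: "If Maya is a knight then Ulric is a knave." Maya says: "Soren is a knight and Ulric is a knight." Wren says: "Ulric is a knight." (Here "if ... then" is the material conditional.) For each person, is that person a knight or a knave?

Ulric is a knave, Soren is a knight, Maya is a knave, and Wren is a knave.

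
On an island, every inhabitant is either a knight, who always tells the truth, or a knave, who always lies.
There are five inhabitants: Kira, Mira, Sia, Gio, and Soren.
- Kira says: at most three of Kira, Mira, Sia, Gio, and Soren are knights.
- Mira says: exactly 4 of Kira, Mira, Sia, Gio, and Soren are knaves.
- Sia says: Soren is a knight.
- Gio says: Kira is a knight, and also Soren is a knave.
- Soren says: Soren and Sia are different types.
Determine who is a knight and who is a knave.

Kira is a knight, Mira is a knave, Sia is a knave, Gio is a knight, and Soren is a knave.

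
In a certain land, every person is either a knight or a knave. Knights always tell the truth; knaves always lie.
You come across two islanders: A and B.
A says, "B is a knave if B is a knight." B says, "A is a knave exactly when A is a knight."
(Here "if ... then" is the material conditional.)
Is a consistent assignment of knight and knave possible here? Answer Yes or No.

Yes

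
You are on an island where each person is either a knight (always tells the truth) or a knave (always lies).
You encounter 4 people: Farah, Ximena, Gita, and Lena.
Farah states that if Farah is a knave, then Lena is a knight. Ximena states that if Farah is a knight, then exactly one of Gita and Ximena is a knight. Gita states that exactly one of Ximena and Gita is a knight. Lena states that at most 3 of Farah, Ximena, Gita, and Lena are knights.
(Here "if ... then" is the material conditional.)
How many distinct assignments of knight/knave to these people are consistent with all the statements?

1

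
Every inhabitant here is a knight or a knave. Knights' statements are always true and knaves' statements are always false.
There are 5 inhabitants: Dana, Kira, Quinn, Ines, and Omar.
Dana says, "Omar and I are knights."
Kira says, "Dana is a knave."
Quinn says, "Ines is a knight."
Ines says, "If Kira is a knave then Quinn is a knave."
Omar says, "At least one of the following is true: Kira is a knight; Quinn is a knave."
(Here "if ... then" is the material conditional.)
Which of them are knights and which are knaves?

Knights: Kira, Quinn, Ines, and Omar. Knaves: Dana.

As a knave, Dana's statement "Omar and I are knights" should be False; it is.
Kira is a knight, so "Dana is a knave" must be True — and it is.
Since Quinn is a knight, "Ines is a knight" needs to be True, which holds.
Ines is a knight; "if Kira is a knave then Quinn is a knave" is True, as required.
Omar is a knight, and the claim "at least one of the following is true: Kira is a knight; Quinn is a knave" is indeed True.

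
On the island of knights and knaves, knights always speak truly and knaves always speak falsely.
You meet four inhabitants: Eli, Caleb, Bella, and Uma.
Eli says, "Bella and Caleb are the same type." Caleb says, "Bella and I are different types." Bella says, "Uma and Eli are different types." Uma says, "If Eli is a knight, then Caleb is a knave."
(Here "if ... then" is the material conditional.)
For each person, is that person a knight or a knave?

Eli is a knight, Caleb is a knave, Bella is a knave, and Uma is a knight.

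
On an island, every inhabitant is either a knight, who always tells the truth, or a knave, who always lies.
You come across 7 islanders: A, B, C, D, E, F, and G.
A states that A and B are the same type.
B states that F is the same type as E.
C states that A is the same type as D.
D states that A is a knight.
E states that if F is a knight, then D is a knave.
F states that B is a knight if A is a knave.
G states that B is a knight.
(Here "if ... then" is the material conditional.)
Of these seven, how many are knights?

The unique consistent assignment is A=knave, B=knight, C=knight, D=knave, E=knight, F=knight, G=knight.
That has 5 knights.

5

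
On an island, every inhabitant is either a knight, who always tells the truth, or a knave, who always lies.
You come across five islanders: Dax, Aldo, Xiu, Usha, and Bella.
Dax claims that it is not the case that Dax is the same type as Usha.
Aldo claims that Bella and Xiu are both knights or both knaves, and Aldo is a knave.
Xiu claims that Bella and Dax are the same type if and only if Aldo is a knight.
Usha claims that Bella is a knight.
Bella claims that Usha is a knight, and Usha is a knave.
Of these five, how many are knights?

2

The unique consistent assignment is Dax=knight, Aldo=knave, Xiu=knight, Usha=knave, Bella=knave.
That has 2 knights.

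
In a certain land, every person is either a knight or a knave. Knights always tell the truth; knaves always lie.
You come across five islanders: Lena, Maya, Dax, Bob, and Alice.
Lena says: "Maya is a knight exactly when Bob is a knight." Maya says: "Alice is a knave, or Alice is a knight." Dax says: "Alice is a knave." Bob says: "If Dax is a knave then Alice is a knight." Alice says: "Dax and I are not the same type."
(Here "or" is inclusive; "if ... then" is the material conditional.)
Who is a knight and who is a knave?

Lena is a knight, Maya is a knight, Dax is a knave, Bob is a knight, and Alice is a knight.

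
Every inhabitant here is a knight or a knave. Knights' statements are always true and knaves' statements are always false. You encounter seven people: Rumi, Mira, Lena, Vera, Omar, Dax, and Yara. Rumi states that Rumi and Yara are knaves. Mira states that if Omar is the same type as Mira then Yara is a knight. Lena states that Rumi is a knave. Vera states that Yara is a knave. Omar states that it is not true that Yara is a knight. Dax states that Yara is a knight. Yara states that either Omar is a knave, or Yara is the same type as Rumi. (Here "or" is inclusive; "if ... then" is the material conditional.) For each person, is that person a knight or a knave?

Rumi is a knave, Mira is a knight, Lena is a knight, Vera is a knave, Omar is a knave, Dax is a knight, and Yara is a knight.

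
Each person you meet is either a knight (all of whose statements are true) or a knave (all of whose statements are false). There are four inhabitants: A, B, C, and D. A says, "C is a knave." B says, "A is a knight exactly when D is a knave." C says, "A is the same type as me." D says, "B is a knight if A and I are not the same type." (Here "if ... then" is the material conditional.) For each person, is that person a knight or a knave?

Knights: A and D. Knaves: B and C.

A is a knight, and the claim "C is a knave" is indeed true.
B is a knave; "A is a knight exactly when D is a knave" is False, as required.
C is a knave; "A is the same type as me" is False, as required.
As a knight, D's statement "B is a knight if A and I are not the same type" should be true; it is.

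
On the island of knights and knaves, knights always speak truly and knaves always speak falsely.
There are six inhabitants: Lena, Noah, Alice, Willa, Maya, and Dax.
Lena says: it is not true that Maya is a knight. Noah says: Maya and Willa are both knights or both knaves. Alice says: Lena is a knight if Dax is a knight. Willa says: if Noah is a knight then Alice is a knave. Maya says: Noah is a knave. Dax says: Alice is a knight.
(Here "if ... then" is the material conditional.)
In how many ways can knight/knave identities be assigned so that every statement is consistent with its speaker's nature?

Consistent assignments:
  Lena=knight, Noah=knight, Alice=knight, Willa=knave, Maya=knave, Dax=knight

1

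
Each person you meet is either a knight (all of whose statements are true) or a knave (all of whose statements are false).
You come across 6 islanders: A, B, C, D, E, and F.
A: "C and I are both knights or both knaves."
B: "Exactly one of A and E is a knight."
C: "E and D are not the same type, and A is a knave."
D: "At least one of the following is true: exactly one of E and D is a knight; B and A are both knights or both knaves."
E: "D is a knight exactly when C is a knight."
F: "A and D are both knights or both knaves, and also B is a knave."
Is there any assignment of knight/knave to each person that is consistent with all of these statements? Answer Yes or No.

No

Checking all 64 assignments, each has at least one speaker whose statement's truth value contradicts their type.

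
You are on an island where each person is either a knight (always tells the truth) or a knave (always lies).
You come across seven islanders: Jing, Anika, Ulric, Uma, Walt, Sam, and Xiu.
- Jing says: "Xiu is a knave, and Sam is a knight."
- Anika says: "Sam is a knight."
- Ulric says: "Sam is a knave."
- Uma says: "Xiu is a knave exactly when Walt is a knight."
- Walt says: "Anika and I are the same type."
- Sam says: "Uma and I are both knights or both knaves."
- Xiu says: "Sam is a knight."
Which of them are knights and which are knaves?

Jing is a knave, Anika is a knight, Ulric is a knave, Uma is a knight, Walt is a knave, Sam is a knight, and Xiu is a knight.

Since Jing is a knave, "Xiu is a knave, and Sam is a knight" needs to be False, which holds.
Since Anika is a knight, "Sam is a knight" needs to be true, which holds.
Ulric is a knave, so "Sam is a knave" must be False — and it is.
Uma is a knight, so "Xiu is a knave exactly when Walt is a knight" must be true — and it is.
Walt is a knave, so "Anika and I are the same type" must be False — and it is.
As a knight, Sam's statement "Uma and I are both knights or both knaves" should be true; it is.
Xiu is a knight; "Sam is a knight" is true, as required.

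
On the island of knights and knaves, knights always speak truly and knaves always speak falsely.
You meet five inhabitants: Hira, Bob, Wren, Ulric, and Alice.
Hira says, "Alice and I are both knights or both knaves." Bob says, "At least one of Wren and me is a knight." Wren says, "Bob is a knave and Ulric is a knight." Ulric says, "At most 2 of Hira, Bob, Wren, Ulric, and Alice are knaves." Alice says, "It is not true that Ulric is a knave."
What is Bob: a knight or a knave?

Bob is a knight.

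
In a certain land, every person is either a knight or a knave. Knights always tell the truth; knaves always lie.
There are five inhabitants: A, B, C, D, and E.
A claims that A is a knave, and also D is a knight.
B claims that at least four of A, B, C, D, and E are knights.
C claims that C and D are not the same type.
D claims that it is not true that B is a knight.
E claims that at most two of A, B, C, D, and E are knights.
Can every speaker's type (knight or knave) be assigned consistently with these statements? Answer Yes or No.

No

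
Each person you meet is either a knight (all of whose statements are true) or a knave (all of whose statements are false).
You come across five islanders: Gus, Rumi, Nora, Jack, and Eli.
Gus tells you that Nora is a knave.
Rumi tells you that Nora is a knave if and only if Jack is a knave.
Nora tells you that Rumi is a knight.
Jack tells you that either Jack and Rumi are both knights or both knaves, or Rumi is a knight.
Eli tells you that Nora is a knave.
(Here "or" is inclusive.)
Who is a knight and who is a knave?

Gus is a knave, Rumi is a knight, Nora is a knight, Jack is a knight, and Eli is a knave.

Suppose Gus is a knight. Then Gus's statement "Nora is a knave" would have to be true. Checking the 16 ways to assign the others, none is consistent with every speaker.
(For instance, with Rumi=knight, Nora=knight, Jack=knight, Eli=knave, Gus's claim "Nora is a knave" comes out false where it would need to be true.)
So Gus must be a knave, making "Nora is a knave" false. Taking Gus=knave, Rumi=knight, Nora=knight, Jack=knight, Eli=knave, each remaining statement checks out:
  Rumi (knight): "Nora is a knave if and only if Jack is a knave" — true. ✓
  Nora (knight): "Rumi is a knight" — true. ✓
  Jack (knight): "either Jack and Rumi are both knights or both knaves, or Rumi is a knight" — true. ✓
  Eli (knave): "Nora is a knave" — false. ✓
This is the unique consistent assignment.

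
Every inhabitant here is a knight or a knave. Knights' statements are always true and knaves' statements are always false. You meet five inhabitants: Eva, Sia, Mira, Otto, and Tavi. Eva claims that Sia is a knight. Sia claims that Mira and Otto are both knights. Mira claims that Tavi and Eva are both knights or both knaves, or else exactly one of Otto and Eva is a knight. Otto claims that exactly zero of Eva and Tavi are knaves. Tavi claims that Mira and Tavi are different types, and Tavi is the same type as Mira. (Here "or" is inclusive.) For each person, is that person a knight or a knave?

Eva is a knave, Sia is a knave, Mira is a knight, Otto is a knave, and Tavi is a knave.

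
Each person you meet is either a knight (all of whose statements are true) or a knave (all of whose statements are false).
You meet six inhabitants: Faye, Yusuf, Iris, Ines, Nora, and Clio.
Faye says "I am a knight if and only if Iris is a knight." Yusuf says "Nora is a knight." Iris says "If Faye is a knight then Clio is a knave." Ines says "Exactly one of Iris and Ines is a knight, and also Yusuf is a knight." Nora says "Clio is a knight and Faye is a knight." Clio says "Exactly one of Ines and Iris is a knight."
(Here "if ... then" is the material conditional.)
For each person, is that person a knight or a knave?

Faye is a knave, Yusuf is a knave, Iris is a knight, Ines is a knave, Nora is a knave, and Clio is a knight.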